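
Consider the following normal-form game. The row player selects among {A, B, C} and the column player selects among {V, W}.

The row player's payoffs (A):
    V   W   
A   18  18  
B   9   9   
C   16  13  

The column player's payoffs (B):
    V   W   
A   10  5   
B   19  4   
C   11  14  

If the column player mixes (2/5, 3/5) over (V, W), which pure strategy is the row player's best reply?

A

The row player's best reply maximizes expected payoff against the mix.
A: (2/5)·18 + (3/5)·18 = 18
B: (2/5)·9 + (3/5)·9 = 9
C: (2/5)·16 + (3/5)·13 = 71/5
Highest expected payoff is 18, from A.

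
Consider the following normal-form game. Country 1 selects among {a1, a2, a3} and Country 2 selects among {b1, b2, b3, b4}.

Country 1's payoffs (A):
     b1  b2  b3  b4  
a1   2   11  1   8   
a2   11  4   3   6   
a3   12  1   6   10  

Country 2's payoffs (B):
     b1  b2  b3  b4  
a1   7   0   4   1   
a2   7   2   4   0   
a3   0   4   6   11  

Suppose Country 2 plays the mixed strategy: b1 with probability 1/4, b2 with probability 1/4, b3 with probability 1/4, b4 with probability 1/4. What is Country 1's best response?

Compute Country 1's expected payoff from each pure strategy against the given mix.
a1: (1/4)·2 + (1/4)·11 + (1/4)·1 + (1/4)·8 = 11/2
a2: (1/4)·11 + (1/4)·4 + (1/4)·3 + (1/4)·6 = 6
a3: (1/4)·12 + (1/4)·1 + (1/4)·6 + (1/4)·10 = 29/4
Highest expected payoff is 29/4, from a3.

a3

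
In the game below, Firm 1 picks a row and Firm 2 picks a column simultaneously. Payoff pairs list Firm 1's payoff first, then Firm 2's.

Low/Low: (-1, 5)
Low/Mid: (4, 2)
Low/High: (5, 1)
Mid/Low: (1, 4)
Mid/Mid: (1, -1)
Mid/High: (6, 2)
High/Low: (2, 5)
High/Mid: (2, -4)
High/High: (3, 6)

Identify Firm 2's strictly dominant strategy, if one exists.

Check whether one of Firm 2's strategies beats all alternatives regardless of what the opponent does.
Low is not dominant: against High, High gives 6 > 5.
Mid is not dominant: against Low, Low gives 5 > 2.
High is not dominant: against Low, Low gives 5 > 1.
No single strategy is best against every opponent action.

No strictly dominant strategy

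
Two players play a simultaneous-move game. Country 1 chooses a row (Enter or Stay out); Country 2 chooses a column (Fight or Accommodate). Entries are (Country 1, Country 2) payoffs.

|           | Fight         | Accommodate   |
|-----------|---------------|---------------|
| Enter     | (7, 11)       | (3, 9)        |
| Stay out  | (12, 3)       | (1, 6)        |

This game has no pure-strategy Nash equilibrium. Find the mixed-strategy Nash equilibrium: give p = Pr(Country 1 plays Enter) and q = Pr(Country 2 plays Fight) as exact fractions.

p = 3/5, q = 2/7

Each player's mixing probability is pinned down by making the *other* player indifferent.
Country 2 indifferent between Fight and Accommodate: p·11 + (1−p)·3 = p·9 + (1−p)·6 ⟹ 3 + 8p = 6 + 3p ⟹ p = 3/5.
Country 1 indifferent between Enter and Stay out: q·7 + (1−q)·3 = q·12 + (1−q)·1 ⟹ 3 + 4q = 1 + 11q ⟹ q = 2/7.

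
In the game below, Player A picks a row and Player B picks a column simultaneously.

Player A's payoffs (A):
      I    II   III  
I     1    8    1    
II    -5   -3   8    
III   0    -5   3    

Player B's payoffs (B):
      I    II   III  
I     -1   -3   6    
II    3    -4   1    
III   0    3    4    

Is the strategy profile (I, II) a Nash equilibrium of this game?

Holding Player B at II: Player A gets 8 from I, versus -3 from II, -5 from III. No profitable deviation for Player A.
Holding Player A at I: Player B gets -3 from II but could get 6 by switching to III. Player B has a profitable deviation.

No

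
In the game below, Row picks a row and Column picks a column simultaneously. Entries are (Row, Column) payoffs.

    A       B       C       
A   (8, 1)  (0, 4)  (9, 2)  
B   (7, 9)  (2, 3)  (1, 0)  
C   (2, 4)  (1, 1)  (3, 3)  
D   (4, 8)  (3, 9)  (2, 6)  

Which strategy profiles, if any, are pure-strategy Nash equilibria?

(D, B)

Check mutual best responses: a cell is a NE iff neither player can gain by unilaterally deviating.
Row's best responses — vs A: A (payoff 8); vs B: D (payoff 3); vs C: A (payoff 9).
Column's best responses — vs A: B (payoff 4); vs B: A (payoff 9); vs C: A (payoff 4); vs D: B (payoff 9).
The only mutual best response is (D, B); neither player gains by switching there.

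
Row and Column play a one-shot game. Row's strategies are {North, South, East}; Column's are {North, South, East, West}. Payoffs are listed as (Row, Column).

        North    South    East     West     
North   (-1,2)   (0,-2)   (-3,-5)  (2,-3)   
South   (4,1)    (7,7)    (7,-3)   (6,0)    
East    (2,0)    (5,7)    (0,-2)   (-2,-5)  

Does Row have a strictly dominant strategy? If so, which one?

South

A strategy is strictly dominant if it gives Row a strictly higher payoff than every other strategy, against every choice by the opponent.
South strictly dominates: vs North: 4 > each of {-1, 2}; vs South: 7 > each of {0, 5}; vs East: 7 > each of {-3, 0}; vs West: 6 > each of {2, -2}.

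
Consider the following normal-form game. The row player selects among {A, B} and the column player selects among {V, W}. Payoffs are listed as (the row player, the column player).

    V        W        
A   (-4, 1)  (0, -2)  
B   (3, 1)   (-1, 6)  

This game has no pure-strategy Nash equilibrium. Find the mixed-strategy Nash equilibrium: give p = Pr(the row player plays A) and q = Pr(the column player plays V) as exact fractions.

p = 5/8, q = 1/8

Each player's mixing probability is pinned down by making the *other* player indifferent.
The column player indifferent between V and W: p·1 + (1−p)·1 = p·(-2) + (1−p)·6 ⟹ 1 + 0p = 6 + (-8)p ⟹ p = 5/8.
The row player indifferent between A and B: q·(-4) + (1−q)·0 = q·3 + (1−q)·(-1) ⟹ 0 + (-4)q = (-1) + 4q ⟹ q = 1/8.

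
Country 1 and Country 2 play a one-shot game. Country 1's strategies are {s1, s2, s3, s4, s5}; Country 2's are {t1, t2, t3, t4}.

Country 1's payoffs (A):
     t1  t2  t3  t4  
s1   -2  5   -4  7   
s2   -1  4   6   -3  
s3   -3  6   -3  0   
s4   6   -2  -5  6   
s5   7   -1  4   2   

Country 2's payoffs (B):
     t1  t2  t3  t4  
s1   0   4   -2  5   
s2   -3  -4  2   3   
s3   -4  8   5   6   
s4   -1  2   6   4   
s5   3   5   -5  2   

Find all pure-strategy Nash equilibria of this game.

(s1, t4) and (s3, t2)

A profile is a Nash equilibrium when each player is best-responding to the other.
Country 1's best responses — vs t1: s5 (payoff 7); vs t2: s3 (payoff 6); vs t3: s2 (payoff 6); vs t4: s1 (payoff 7).
Country 2's best responses — vs s1: t4 (payoff 5); vs s2: t4 (payoff 3); vs s3: t2 (payoff 8); vs s4: t3 (payoff 6); vs s5: t2 (payoff 5).
Mutual best responses occur at (s1, t4) and (s3, t2); at each, neither player gains by switching.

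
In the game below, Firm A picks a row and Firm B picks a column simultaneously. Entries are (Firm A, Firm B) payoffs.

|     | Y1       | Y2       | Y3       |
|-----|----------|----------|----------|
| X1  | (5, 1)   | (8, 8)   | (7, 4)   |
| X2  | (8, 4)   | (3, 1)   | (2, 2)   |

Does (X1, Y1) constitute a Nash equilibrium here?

Holding Firm B at Y1: Firm A gets 5 from X1 but could get 8 by switching to X2. Firm A has a profitable deviation.

No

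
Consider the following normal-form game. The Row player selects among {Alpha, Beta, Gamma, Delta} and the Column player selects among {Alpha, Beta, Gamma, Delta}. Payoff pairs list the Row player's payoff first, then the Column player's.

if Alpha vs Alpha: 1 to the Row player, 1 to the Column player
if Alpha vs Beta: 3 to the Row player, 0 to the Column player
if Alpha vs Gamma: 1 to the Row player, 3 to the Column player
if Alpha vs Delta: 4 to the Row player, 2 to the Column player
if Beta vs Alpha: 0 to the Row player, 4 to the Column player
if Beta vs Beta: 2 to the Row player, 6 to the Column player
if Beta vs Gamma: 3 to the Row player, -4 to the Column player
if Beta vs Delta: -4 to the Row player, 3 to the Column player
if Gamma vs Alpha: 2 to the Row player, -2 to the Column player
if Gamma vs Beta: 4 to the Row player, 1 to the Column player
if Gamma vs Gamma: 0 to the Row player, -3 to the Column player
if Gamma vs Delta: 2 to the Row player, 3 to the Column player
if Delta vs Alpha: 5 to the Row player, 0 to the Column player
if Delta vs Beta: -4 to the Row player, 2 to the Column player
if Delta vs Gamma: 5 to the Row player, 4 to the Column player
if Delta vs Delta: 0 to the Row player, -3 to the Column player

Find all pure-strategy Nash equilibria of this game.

(Delta, Gamma)

Find each player's best response to every opponent strategy; NE are the intersections.
The Row player's best responses — vs Alpha: Delta (payoff 5); vs Beta: Gamma (payoff 4); vs Gamma: Delta (payoff 5); vs Delta: Alpha (payoff 4).
The Column player's best responses — vs Alpha: Gamma (payoff 3); vs Beta: Beta (payoff 6); vs Gamma: Delta (payoff 3); vs Delta: Gamma (payoff 4).
The only mutual best response is (Delta, Gamma); neither player gains by switching there.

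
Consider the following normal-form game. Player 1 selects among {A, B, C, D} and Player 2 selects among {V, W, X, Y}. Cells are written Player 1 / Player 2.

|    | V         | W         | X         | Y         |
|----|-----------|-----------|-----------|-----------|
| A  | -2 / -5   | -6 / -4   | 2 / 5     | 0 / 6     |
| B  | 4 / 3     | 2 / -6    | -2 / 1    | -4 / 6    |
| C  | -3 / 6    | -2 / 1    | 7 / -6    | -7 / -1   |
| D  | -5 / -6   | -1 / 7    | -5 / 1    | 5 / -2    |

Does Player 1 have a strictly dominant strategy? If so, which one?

Check whether one of Player 1's strategies beats all alternatives regardless of what the opponent does.
A is not dominant: against V, B gives 4 > -2.
B is not dominant: against X, A gives 2 > -2.
C is not dominant: against V, A gives -2 > -3.
D is not dominant: against V, A gives -2 > -5.
No single strategy is best against every opponent action.

No strictly dominant strategy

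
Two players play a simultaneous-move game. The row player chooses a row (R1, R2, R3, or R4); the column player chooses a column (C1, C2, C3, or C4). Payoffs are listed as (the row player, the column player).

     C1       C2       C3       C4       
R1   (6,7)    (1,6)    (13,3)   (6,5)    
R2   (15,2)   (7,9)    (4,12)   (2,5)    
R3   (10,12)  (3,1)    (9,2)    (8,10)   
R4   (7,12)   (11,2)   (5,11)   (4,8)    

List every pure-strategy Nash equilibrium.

There is no pure-strategy Nash equilibrium

A profile is a Nash equilibrium when each player is best-responding to the other.
The row player's best responses — vs C1: R2 (payoff 15); vs C2: R4 (payoff 11); vs C3: R1 (payoff 13); vs C4: R3 (payoff 8).
The column player's best responses — vs R1: C1 (payoff 7); vs R2: C3 (payoff 12); vs R3: C1 (payoff 12); vs R4: C1 (payoff 12).
No cell has both players best-responding. For instance, the row player's best reply to C1 is R2, but against R2 the column player prefers C3 over C1.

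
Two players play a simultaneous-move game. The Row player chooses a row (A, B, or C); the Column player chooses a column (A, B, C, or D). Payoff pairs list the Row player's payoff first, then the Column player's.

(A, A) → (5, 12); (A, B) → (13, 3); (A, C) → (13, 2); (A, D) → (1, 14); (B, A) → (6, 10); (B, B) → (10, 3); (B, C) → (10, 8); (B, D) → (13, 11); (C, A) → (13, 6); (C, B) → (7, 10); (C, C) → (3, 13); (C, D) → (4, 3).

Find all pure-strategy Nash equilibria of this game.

(B, D)

A profile is a Nash equilibrium when each player is best-responding to the other.
The Row player's best responses — vs A: C (payoff 13); vs B: A (payoff 13); vs C: A (payoff 13); vs D: B (payoff 13).
The Column player's best responses — vs A: D (payoff 14); vs B: D (payoff 11); vs C: C (payoff 13).
The only mutual best response is (B, D); neither player gains by switching there.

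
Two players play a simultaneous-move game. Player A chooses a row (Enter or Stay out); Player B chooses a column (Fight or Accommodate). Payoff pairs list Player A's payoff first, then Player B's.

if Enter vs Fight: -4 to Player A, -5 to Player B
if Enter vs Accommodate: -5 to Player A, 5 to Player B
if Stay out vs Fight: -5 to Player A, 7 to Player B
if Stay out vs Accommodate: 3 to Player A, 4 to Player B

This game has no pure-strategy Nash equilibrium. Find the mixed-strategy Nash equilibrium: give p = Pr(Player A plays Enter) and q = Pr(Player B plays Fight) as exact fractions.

p = 3/13, q = 8/9

In a mixed NE each player is indifferent between their pure strategies, so the opponent's mix sets the indifference.
Player B indifferent between Fight and Accommodate: p·(-5) + (1−p)·7 = p·5 + (1−p)·4 ⟹ 7 + (-12)p = 4 + 1p ⟹ p = 3/13.
Player A indifferent between Enter and Stay out: q·(-4) + (1−q)·(-5) = q·(-5) + (1−q)·3 ⟹ (-5) + 1q = 3 + (-8)q ⟹ q = 8/9.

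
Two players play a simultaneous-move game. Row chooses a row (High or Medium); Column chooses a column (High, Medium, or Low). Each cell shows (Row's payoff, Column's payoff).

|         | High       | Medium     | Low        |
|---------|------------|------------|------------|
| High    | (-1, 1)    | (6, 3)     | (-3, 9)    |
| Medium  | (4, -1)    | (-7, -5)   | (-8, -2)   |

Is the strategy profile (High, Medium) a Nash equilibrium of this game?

Holding Column at Medium: Row gets 6 from High, versus -7 from Medium. No profitable deviation for Row.
Holding Row at High: Column gets 3 from Medium but could get 9 by switching to Low. Column has a profitable deviation.

No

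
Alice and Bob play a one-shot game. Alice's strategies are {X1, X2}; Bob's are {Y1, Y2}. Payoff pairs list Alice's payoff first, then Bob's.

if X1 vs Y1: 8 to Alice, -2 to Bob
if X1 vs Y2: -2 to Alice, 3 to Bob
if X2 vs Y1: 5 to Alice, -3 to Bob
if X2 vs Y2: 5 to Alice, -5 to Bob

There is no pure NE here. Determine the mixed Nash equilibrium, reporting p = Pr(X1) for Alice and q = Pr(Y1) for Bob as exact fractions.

Each player's mixing probability is pinned down by making the *other* player indifferent.
Bob indifferent between Y1 and Y2: p·(-2) + (1−p)·(-3) = p·3 + (1−p)·(-5) ⟹ (-3) + 1p = (-5) + 8p ⟹ p = 2/7.
Alice indifferent between X1 and X2: q·8 + (1−q)·(-2) = q·5 + (1−q)·5 ⟹ (-2) + 10q = 5 + 0q ⟹ q = 7/10.

p = 2/7, q = 7/10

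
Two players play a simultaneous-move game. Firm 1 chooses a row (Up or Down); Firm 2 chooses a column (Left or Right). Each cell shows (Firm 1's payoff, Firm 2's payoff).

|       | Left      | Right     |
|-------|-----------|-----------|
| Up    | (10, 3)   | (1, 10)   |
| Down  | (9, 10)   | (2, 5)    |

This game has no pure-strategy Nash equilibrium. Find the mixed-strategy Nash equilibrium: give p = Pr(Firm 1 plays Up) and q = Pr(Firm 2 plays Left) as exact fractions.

p = 5/12, q = 1/2

In a mixed NE each player is indifferent between their pure strategies, so the opponent's mix sets the indifference.
Firm 2 indifferent between Left and Right: p·3 + (1−p)·10 = p·10 + (1−p)·5 ⟹ 10 + (-7)p = 5 + 5p ⟹ p = 5/12.
Firm 1 indifferent between Up and Down: q·10 + (1−q)·1 = q·9 + (1−q)·2 ⟹ 1 + 9q = 2 + 7q ⟹ q = 1/2.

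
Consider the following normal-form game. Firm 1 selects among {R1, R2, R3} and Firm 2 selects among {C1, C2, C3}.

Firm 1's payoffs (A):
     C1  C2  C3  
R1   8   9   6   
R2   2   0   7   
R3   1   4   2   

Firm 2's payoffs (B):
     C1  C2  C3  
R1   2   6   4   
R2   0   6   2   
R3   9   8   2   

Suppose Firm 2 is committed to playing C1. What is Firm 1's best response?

With Firm 2 fixed at C1, Firm 1's payoffs are: R1 → 8, R2 → 2, R3 → 1.
The maximum is 8, achieved by R1.

R1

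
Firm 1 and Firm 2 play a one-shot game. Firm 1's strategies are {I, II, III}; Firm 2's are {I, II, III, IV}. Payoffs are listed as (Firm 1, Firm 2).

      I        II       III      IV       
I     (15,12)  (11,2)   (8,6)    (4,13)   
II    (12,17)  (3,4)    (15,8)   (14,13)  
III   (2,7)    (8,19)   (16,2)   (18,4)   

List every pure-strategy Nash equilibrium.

A profile is a Nash equilibrium when each player is best-responding to the other.
Firm 1's best responses — vs I: I (payoff 15); vs II: I (payoff 11); vs III: III (payoff 16); vs IV: III (payoff 18).
Firm 2's best responses — vs I: IV (payoff 13); vs II: I (payoff 17); vs III: II (payoff 19).
No cell has both players best-responding. For instance, Firm 1's best reply to IV is III, but against III Firm 2 prefers II over IV.

There is no pure-strategy Nash equilibrium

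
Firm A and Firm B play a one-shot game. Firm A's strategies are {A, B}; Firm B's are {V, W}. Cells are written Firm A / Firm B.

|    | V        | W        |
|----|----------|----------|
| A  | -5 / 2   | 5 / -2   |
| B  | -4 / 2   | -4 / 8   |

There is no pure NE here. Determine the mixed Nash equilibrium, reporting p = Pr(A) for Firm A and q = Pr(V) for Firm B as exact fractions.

In a mixed NE each player is indifferent between their pure strategies, so the opponent's mix sets the indifference.
Firm B indifferent between V and W: p·2 + (1−p)·2 = p·(-2) + (1−p)·8 ⟹ 2 + 0p = 8 + (-10)p ⟹ p = 3/5.
Firm A indifferent between A and B: q·(-5) + (1−q)·5 = q·(-4) + (1−q)·(-4) ⟹ 5 + (-10)q = (-4) + 0q ⟹ q = 9/10.

p = 3/5, q = 9/10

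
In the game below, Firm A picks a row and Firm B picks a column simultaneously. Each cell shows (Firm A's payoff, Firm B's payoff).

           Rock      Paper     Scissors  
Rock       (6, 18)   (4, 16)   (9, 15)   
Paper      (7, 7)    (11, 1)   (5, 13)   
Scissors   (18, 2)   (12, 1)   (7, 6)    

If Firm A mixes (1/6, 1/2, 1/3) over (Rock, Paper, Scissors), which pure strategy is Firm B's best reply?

Compute Firm B's expected payoff from each pure strategy against the given mix.
Rock: (1/6)·18 + (1/2)·7 + (1/3)·2 = 43/6
Paper: (1/6)·16 + (1/2)·1 + (1/3)·1 = 7/2
Scissors: (1/6)·15 + (1/2)·13 + (1/3)·6 = 11
Highest expected payoff is 11, from Scissors.

Scissors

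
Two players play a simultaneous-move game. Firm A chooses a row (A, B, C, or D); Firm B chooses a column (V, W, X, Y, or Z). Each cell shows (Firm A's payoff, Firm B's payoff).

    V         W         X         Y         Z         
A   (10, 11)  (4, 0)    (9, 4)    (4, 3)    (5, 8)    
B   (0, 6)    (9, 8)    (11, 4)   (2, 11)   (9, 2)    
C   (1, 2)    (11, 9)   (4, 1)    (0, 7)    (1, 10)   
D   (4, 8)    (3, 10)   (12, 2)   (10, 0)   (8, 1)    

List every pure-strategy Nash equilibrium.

(A, V)

A profile is a Nash equilibrium when each player is best-responding to the other.
Firm A's best responses — vs V: A (payoff 10); vs W: C (payoff 11); vs X: D (payoff 12); vs Y: D (payoff 10); vs Z: B (payoff 9).
Firm B's best responses — vs A: V (payoff 11); vs B: Y (payoff 11); vs C: Z (payoff 10); vs D: W (payoff 10).
The only mutual best response is (A, V); neither player gains by switching there.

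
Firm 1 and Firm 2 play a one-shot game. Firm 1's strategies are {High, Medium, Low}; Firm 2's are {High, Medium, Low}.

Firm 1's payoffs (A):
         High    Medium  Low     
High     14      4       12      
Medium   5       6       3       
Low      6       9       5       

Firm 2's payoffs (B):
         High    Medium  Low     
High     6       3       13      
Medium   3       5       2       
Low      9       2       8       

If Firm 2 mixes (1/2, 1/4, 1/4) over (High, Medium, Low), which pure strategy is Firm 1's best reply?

Firm 1's best reply maximizes expected payoff against the mix.
High: (1/2)·14 + (1/4)·4 + (1/4)·12 = 11
Medium: (1/2)·5 + (1/4)·6 + (1/4)·3 = 19/4
Low: (1/2)·6 + (1/4)·9 + (1/4)·5 = 13/2
Highest expected payoff is 11, from High.

High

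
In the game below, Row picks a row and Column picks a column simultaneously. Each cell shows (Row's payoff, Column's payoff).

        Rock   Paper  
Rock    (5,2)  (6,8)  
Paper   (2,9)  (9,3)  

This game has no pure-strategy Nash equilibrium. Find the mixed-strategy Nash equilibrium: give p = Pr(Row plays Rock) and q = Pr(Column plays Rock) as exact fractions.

Each player's mixing probability is pinned down by making the *other* player indifferent.
Column indifferent between Rock and Paper: p·2 + (1−p)·9 = p·8 + (1−p)·3 ⟹ 9 + (-7)p = 3 + 5p ⟹ p = 1/2.
Row indifferent between Rock and Paper: q·5 + (1−q)·6 = q·2 + (1−q)·9 ⟹ 6 + (-1)q = 9 + (-7)q ⟹ q = 1/2.

p = 1/2, q = 1/2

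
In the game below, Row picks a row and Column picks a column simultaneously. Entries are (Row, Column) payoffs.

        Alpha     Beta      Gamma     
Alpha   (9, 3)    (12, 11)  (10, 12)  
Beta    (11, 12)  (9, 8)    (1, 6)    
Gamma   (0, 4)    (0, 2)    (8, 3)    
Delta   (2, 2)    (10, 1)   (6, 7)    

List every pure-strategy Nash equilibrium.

A profile is a Nash equilibrium when each player is best-responding to the other.
Row's best responses — vs Alpha: Beta (payoff 11); vs Beta: Alpha (payoff 12); vs Gamma: Alpha (payoff 10).
Column's best responses — vs Alpha: Gamma (payoff 12); vs Beta: Alpha (payoff 12); vs Gamma: Alpha (payoff 4); vs Delta: Gamma (payoff 7).
Mutual best responses occur at (Alpha, Gamma) and (Beta, Alpha); at each, neither player gains by switching.

(Alpha, Gamma) and (Beta, Alpha)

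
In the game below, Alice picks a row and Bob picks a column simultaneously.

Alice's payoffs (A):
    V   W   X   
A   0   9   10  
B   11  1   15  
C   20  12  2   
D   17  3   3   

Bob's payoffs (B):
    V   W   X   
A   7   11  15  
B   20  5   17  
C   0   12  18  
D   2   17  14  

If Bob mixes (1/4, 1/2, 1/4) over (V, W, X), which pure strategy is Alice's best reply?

C

Compute Alice's expected payoff from each pure strategy against the given mix.
A: (1/4)·0 + (1/2)·9 + (1/4)·10 = 7
B: (1/4)·11 + (1/2)·1 + (1/4)·15 = 7
C: (1/4)·20 + (1/2)·12 + (1/4)·2 = 23/2
D: (1/4)·17 + (1/2)·3 + (1/4)·3 = 13/2
Highest expected payoff is 23/2, from C.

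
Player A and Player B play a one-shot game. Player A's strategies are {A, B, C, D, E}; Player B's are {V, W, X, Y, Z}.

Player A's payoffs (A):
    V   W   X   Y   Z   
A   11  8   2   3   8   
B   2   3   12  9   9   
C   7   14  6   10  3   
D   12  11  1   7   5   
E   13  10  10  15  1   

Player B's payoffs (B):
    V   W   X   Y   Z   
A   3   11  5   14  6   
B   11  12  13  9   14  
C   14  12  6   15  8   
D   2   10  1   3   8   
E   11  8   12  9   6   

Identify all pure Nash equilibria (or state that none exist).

Check mutual best responses: a cell is a NE iff neither player can gain by unilaterally deviating.
Player A's best responses — vs V: E (payoff 13); vs W: C (payoff 14); vs X: B (payoff 12); vs Y: E (payoff 15); vs Z: B (payoff 9).
Player B's best responses — vs A: Y (payoff 14); vs B: Z (payoff 14); vs C: Y (payoff 15); vs D: W (payoff 10); vs E: X (payoff 12).
The only mutual best response is (B, Z); neither player gains by switching there.

(B, Z)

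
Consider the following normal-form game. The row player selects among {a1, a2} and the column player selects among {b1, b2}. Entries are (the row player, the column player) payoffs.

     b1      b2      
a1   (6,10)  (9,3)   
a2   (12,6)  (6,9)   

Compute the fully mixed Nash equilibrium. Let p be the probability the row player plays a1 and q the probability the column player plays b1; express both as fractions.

Each player's mixing probability is pinned down by making the *other* player indifferent.
The column player indifferent between b1 and b2: p·10 + (1−p)·6 = p·3 + (1−p)·9 ⟹ 6 + 4p = 9 + (-6)p ⟹ p = 3/10.
The row player indifferent between a1 and a2: q·6 + (1−q)·9 = q·12 + (1−q)·6 ⟹ 9 + (-3)q = 6 + 6q ⟹ q = 1/3.

p = 3/10, q = 1/3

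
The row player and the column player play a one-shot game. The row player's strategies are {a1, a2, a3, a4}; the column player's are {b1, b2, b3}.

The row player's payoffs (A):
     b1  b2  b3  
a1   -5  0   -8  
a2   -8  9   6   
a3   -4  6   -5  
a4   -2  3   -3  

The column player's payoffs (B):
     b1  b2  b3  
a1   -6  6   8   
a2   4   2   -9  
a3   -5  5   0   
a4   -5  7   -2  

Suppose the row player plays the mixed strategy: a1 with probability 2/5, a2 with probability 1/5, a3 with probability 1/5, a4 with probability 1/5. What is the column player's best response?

b2

The column player's best reply maximizes expected payoff against the mix.
b1: (2/5)·(-6) + (1/5)·4 + (1/5)·(-5) + (1/5)·(-5) = -18/5
b2: (2/5)·6 + (1/5)·2 + (1/5)·5 + (1/5)·7 = 26/5
b3: (2/5)·8 + (1/5)·(-9) + (1/5)·0 + (1/5)·(-2) = 1
Highest expected payoff is 26/5, from b2.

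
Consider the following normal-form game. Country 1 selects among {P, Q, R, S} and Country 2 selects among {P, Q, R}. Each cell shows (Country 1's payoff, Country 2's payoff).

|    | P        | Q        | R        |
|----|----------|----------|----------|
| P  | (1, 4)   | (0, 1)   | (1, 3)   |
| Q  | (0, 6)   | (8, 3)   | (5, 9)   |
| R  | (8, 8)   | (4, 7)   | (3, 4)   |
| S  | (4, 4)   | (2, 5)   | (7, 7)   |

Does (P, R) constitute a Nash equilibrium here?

No

Holding Country 2 at R: Country 1 gets 1 from P but could get 7 by switching to S. Country 1 has a profitable deviation.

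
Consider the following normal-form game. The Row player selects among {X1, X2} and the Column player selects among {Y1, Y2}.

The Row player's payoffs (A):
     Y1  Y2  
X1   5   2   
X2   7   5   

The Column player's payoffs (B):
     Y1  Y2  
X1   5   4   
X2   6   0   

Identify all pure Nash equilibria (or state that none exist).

(X2, Y1)

Find each player's best response to every opponent strategy; NE are the intersections.
The Row player's best responses — vs Y1: X2 (payoff 7); vs Y2: X2 (payoff 5).
The Column player's best responses — vs X1: Y1 (payoff 5); vs X2: Y1 (payoff 6).
The only mutual best response is (X2, Y1); neither player gains by switching there.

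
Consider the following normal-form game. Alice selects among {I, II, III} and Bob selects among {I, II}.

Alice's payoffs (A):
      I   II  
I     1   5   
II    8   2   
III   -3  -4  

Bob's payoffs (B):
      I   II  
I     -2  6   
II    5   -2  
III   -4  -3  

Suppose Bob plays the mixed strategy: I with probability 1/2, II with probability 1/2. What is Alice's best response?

Alice's best reply maximizes expected payoff against the mix.
I: (1/2)·1 + (1/2)·5 = 3
II: (1/2)·8 + (1/2)·2 = 5
III: (1/2)·(-3) + (1/2)·(-4) = -7/2
Highest expected payoff is 5, from II.

II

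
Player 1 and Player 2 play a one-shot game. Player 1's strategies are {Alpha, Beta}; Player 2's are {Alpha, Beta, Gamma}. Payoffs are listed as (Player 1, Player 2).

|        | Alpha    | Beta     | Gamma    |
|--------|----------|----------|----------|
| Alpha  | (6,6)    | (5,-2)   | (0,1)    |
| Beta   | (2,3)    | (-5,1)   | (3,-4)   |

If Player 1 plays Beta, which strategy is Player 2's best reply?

With Player 1 fixed at Beta, Player 2's payoffs are: Alpha → 3, Beta → 1, Gamma → -4.
The maximum is 3, achieved by Alpha.

Alpha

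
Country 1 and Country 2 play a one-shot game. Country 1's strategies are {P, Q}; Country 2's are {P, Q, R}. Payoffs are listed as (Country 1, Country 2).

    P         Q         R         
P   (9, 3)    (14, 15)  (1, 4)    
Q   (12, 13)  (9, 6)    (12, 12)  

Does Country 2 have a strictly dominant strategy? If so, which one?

A strategy is strictly dominant if it gives Country 2 a strictly higher payoff than every other strategy, against every choice by the opponent.
P is not dominant: against P, Q gives 15 > 3.
Q is not dominant: against Q, P gives 13 > 6.
R is not dominant: against P, Q gives 15 > 4.
No single strategy is best against every opponent action.

None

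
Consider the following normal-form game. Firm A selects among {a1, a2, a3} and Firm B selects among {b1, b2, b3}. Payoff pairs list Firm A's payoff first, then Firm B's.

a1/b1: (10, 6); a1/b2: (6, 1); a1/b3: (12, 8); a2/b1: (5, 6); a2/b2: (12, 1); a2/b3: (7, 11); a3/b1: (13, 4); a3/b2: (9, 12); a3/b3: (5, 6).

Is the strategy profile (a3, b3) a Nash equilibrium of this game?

No

Holding Firm B at b3: Firm A gets 5 from a3 but could get 12 by switching to a1. Firm A has a profitable deviation.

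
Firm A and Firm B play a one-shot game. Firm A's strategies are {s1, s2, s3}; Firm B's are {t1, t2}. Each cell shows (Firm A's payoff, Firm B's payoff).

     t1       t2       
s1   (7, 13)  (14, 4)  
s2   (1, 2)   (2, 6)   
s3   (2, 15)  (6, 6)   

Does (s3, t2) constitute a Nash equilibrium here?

Holding Firm B at t2: Firm A gets 6 from s3 but could get 14 by switching to s1. Firm A has a profitable deviation.

No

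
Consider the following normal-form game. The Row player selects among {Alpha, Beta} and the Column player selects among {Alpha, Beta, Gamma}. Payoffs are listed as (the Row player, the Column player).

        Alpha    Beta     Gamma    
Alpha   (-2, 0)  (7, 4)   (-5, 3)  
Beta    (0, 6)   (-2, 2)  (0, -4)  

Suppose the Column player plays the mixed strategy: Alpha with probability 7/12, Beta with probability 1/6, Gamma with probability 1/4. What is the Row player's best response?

Beta

Compute the Row player's expected payoff from each pure strategy against the given mix.
Alpha: (7/12)·(-2) + (1/6)·7 + (1/4)·(-5) = -5/4
Beta: (7/12)·0 + (1/6)·(-2) + (1/4)·0 = -1/3
Highest expected payoff is -1/3, from Beta.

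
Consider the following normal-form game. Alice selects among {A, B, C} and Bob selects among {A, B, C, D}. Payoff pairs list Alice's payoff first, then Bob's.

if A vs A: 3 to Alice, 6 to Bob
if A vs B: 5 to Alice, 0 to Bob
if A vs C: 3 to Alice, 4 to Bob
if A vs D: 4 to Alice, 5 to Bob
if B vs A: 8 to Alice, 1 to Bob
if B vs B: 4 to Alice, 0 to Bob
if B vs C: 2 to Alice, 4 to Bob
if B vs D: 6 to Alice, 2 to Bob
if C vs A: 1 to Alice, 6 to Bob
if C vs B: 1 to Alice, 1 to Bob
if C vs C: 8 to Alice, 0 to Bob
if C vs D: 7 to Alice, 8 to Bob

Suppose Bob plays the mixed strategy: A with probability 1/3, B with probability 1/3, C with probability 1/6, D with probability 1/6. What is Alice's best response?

B

Compute Alice's expected payoff from each pure strategy against the given mix.
A: (1/3)·3 + (1/3)·5 + (1/6)·3 + (1/6)·4 = 23/6
B: (1/3)·8 + (1/3)·4 + (1/6)·2 + (1/6)·6 = 16/3
C: (1/3)·1 + (1/3)·1 + (1/6)·8 + (1/6)·7 = 19/6
Highest expected payoff is 16/3, from B.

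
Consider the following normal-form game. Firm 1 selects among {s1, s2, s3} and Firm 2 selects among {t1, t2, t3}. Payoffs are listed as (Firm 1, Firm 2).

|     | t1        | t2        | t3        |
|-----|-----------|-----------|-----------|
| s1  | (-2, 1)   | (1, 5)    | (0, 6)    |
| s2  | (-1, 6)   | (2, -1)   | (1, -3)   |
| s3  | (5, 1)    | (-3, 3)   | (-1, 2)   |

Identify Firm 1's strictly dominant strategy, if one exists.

A strategy is strictly dominant if it gives Firm 1 a strictly higher payoff than every other strategy, against every choice by the opponent.
s1 is not dominant: against t1, s2 gives -1 > -2.
s2 is not dominant: against t1, s3 gives 5 > -1.
s3 is not dominant: against t2, s1 gives 1 > -3.
No single strategy is best against every opponent action.

No strictly dominant strategy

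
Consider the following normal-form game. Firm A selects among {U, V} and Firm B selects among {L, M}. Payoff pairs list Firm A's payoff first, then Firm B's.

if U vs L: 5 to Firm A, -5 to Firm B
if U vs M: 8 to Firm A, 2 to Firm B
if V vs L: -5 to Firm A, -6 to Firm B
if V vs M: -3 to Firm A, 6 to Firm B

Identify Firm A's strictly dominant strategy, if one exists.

Check whether one of Firm A's strategies beats all alternatives regardless of what the opponent does.
U strictly dominates: vs L: 5 > -5; vs M: 8 > -3.

U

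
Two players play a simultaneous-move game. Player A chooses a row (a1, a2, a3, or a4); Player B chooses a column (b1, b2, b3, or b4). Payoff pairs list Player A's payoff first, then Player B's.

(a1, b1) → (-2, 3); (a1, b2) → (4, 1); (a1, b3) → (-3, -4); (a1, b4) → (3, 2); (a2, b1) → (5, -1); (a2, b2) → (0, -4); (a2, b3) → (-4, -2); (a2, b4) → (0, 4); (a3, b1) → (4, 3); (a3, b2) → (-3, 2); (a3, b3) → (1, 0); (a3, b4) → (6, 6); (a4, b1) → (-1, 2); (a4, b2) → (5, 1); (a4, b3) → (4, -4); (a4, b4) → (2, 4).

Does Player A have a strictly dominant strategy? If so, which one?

No strictly dominant strategy

A strategy is strictly dominant if it gives Player A a strictly higher payoff than every other strategy, against every choice by the opponent.
a1 is not dominant: against b1, a2 gives 5 > -2.
a2 is not dominant: against b2, a1 gives 4 > 0.
a3 is not dominant: against b1, a2 gives 5 > 4.
a4 is not dominant: against b1, a2 gives 5 > -1.
No single strategy is best against every opponent action.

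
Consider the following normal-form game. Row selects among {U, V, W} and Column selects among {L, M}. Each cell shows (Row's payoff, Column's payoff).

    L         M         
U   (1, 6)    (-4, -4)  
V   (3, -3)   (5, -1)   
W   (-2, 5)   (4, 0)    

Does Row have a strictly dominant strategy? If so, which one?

Check whether one of Row's strategies beats all alternatives regardless of what the opponent does.
V strictly dominates: vs L: 3 > each of {1, -2}; vs M: 5 > each of {-4, 4}.

V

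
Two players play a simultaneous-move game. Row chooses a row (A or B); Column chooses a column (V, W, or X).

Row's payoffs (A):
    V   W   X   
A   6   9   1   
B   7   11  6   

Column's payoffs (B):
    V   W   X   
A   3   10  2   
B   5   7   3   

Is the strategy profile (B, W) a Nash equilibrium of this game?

Holding Column at W: Row gets 11 from B, versus 9 from A. No profitable deviation for Row.
Holding Row at B: Column gets 7 from W, versus 5 from V, 3 from X. No profitable deviation for Column either.

Yes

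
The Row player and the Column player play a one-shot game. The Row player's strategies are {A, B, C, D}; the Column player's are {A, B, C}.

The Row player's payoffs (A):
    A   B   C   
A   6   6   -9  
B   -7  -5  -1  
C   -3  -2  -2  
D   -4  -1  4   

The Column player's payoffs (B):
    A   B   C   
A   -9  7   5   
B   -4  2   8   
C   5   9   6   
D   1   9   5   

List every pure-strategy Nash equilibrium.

(A, B)

Find each player's best response to every opponent strategy; NE are the intersections.
The Row player's best responses — vs A: A (payoff 6); vs B: A (payoff 6); vs C: D (payoff 4).
The Column player's best responses — vs A: B (payoff 7); vs B: C (payoff 8); vs C: B (payoff 9); vs D: B (payoff 9).
The only mutual best response is (A, B); neither player gains by switching there.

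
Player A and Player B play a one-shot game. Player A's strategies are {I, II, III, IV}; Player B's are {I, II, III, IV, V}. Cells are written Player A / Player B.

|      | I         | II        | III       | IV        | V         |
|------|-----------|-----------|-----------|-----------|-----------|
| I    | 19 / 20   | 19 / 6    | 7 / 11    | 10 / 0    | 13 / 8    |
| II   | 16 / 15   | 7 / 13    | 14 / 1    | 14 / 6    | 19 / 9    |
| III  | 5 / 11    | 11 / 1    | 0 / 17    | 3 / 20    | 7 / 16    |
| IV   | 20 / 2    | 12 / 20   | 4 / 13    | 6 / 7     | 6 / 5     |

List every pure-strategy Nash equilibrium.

A profile is a Nash equilibrium when each player is best-responding to the other.
Player A's best responses — vs I: IV (payoff 20); vs II: I (payoff 19); vs III: II (payoff 14); vs IV: II (payoff 14); vs V: II (payoff 19).
Player B's best responses — vs I: I (payoff 20); vs II: I (payoff 15); vs III: IV (payoff 20); vs IV: II (payoff 20).
No cell has both players best-responding. For instance, Player A's best reply to III is II, but against II Player B prefers I over III.

No pure-strategy Nash equilibrium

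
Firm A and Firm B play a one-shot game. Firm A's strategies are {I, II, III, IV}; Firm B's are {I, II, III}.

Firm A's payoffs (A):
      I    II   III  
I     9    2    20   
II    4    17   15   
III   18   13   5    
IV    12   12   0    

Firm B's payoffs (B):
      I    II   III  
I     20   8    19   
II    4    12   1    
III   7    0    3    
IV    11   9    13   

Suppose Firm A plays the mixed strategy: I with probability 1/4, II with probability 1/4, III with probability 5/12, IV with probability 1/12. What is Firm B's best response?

Firm B's best reply maximizes expected payoff against the mix.
I: (1/4)·20 + (1/4)·4 + (5/12)·7 + (1/12)·11 = 59/6
II: (1/4)·8 + (1/4)·12 + (5/12)·0 + (1/12)·9 = 23/4
III: (1/4)·19 + (1/4)·1 + (5/12)·3 + (1/12)·13 = 22/3
Highest expected payoff is 59/6, from I.

I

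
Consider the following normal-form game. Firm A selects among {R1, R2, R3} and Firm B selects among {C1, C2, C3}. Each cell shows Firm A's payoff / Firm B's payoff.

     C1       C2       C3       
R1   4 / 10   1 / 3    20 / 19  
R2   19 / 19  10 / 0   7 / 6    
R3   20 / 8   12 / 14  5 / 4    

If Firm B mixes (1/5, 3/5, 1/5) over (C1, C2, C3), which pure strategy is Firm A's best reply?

R3

Compute Firm A's expected payoff from each pure strategy against the given mix.
R1: (1/5)·4 + (3/5)·1 + (1/5)·20 = 27/5
R2: (1/5)·19 + (3/5)·10 + (1/5)·7 = 56/5
R3: (1/5)·20 + (3/5)·12 + (1/5)·5 = 61/5
Highest expected payoff is 61/5, from R3.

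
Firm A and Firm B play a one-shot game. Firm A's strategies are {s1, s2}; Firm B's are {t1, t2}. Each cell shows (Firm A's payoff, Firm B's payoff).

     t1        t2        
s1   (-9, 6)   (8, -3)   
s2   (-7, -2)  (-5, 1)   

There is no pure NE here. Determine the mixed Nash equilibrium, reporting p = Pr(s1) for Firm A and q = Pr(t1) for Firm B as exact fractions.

In a mixed NE each player is indifferent between their pure strategies, so the opponent's mix sets the indifference.
Firm B indifferent between t1 and t2: p·6 + (1−p)·(-2) = p·(-3) + (1−p)·1 ⟹ (-2) + 8p = 1 + (-4)p ⟹ p = 1/4.
Firm A indifferent between s1 and s2: q·(-9) + (1−q)·8 = q·(-7) + (1−q)·(-5) ⟹ 8 + (-17)q = (-5) + (-2)q ⟹ q = 13/15.

p = 1/4, q = 13/15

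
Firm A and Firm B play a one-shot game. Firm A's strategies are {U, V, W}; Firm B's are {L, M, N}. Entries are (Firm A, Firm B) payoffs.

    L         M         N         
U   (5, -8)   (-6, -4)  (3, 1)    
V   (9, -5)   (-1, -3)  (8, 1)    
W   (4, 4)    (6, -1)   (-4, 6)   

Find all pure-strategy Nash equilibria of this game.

Check mutual best responses: a cell is a NE iff neither player can gain by unilaterally deviating.
Firm A's best responses — vs L: V (payoff 9); vs M: W (payoff 6); vs N: V (payoff 8).
Firm B's best responses — vs U: N (payoff 1); vs V: N (payoff 1); vs W: N (payoff 6).
The only mutual best response is (V, N); neither player gains by switching there.

(V, N)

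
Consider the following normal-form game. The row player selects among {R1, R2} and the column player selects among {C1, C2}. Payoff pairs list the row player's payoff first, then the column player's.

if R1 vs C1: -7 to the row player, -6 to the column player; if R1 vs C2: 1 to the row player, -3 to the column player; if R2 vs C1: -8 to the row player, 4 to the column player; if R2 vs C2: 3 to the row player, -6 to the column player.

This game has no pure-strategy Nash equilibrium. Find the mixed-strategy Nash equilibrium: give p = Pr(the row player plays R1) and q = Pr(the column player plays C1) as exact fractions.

p = 10/13, q = 2/3

Each player's mixing probability is pinned down by making the *other* player indifferent.
The column player indifferent between C1 and C2: p·(-6) + (1−p)·4 = p·(-3) + (1−p)·(-6) ⟹ 4 + (-10)p = (-6) + 3p ⟹ p = 10/13.
The row player indifferent between R1 and R2: q·(-7) + (1−q)·1 = q·(-8) + (1−q)·3 ⟹ 1 + (-8)q = 3 + (-11)q ⟹ q = 2/3.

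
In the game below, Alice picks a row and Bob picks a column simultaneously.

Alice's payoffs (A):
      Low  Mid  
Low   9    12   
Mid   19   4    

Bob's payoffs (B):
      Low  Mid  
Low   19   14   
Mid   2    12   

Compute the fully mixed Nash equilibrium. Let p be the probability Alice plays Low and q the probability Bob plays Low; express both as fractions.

p = 2/3, q = 4/9

Each player's mixing probability is pinned down by making the *other* player indifferent.
Bob indifferent between Low and Mid: p·19 + (1−p)·2 = p·14 + (1−p)·12 ⟹ 2 + 17p = 12 + 2p ⟹ p = 2/3.
Alice indifferent between Low and Mid: q·9 + (1−q)·12 = q·19 + (1−q)·4 ⟹ 12 + (-3)q = 4 + 15q ⟹ q = 4/9.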